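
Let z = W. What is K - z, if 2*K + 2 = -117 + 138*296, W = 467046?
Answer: -893363/2 ≈ -4.4668e+5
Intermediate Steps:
z = 467046
K = 40729/2 (K = -1 + (-117 + 138*296)/2 = -1 + (-117 + 40848)/2 = -1 + (½)*40731 = -1 + 40731/2 = 40729/2 ≈ 20365.)
K - z = 40729/2 - 1*467046 = 40729/2 - 467046 = -893363/2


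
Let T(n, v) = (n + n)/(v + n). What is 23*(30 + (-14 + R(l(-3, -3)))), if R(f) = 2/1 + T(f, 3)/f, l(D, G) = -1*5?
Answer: 391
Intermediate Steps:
l(D, G) = -5
T(n, v) = 2*n/(n + v) (T(n, v) = (2*n)/(n + v) = 2*n/(n + v))
R(f) = 2 + 2/(3 + f) (R(f) = 2/1 + (2*f/(f + 3))/f = 2*1 + (2*f/(3 + f))/f = 2 + 2/(3 + f))
23*(30 + (-14 + R(l(-3, -3)))) = 23*(30 + (-14 + 2*(4 - 5)/(3 - 5))) = 23*(30 + (-14 + 2*(-1)/(-2))) = 23*(30 + (-14 + 2*(-½)*(-1))) = 23*(30 + (-14 + 1)) = 23*(30 - 13) = 23*17 = 391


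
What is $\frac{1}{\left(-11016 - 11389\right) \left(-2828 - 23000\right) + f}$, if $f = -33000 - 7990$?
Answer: $\frac{1}{578635350} \approx 1.7282 \cdot 10^{-9}$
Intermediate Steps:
$f = -40990$
$\frac{1}{\left(-11016 - 11389\right) \left(-2828 - 23000\right) + f} = \frac{1}{\left(-11016 - 11389\right) \left(-2828 - 23000\right) - 40990} = \frac{1}{\left(-22405\right) \left(-25828\right) - 40990} = \frac{1}{578676340 - 40990} = \frac{1}{578635350}$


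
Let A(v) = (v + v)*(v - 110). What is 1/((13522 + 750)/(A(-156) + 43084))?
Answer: 31519/3568 ≈ 8.8338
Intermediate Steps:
A(v) = 2*v*(-110 + v) (A(v) = (2*v)*(-110 + v) = 2*v*(-110 + v))
1/((13522 + 750)/(A(-156) + 43084)) = 1/((13522 + 750)/(2*(-156)*(-110 - 156) + 43084)) = 1/(14272/(2*(-156)*(-266) + 43084)) = 1/(14272/(82992 + 43084)) = 1/(14272/126076) = 1/(14272*(1/126076)) = 1/(3568/31519) = 31519/3568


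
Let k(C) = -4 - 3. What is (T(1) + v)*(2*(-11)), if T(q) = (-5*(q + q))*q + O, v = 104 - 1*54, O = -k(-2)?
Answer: -1034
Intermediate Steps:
k(C) = -7
O = 7 (O = -1*(-7) = 7)
v = 50 (v = 104 - 54 = 50)
T(q) = 7 - 10*q² (T(q) = (-5*(q + q))*q + 7 = (-10*q)*q + 7 = -10*q² + 7 = 7 - 10*q²)
(T(1) + v)*(2*(-11)) = ((7 - 10*1²) + 50)*(2*(-11)) = ((7 - 10*1) + 50)*(-22) = ((7 - 10) + 50)*(-22) = (-3 + 50)*(-22) = 47*(-22) = -1034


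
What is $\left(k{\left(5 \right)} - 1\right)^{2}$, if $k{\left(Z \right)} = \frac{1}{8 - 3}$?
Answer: $\frac{16}{25} \approx 0.64$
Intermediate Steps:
$k{\left(Z \right)} = \frac{1}{5}$
$\left(k{\left(5 \right)} - 1\right)^{2} = \left(\frac{1}{5} - 1\right)^{2} = \left(- \frac{4}{5}\right)^{2} = \frac{16}{25}$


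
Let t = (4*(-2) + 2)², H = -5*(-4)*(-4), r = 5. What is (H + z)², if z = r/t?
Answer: 8265625/1296 ≈ 6377.8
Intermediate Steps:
H = -80 (H = 20*(-4) = -80)
t = 36 (t = (-8 + 2)² = (-6)² = 36)
z = 5/36 ≈ 0.13889
(H + z)² = (-80 + 5/36)² = (-2875/36)² = 8265625/1296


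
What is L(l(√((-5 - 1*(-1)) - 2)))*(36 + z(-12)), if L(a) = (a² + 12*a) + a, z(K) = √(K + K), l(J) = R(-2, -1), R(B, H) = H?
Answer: -432 - 24*I*√6 ≈ -432.0 - 58.788*I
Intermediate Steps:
l(J) = -1
z(K) = √2*√K (z(K) = √(2*K) = √2*√K)
L(a) = a² + 13*a
L(l(√((-5 - 1*(-1)) - 2)))*(36 + z(-12)) = (-(13 - 1))*(36 + √2*√(-12)) = (-1*12)*(36 + √2*(2*I*√3)) = -12*(36 + 2*I*√6) = -432 - 24*I*√6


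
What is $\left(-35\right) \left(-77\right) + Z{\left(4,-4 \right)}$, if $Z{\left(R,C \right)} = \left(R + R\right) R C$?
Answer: $2567$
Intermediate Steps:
$Z{\left(R,C \right)} = 2 C R^{2}$ ($Z{\left(R,C \right)} = 2 R R C = 2 R^{2} C = 2 C R^{2}$)
$\left(-35\right) \left(-77\right) + Z{\left(4,-4 \right)} = \left(-35\right) \left(-77\right) + 2 \left(-4\right) 4^{2} = 2695 + 2 \left(-4\right) 16 = 2695 - 128 = 2567$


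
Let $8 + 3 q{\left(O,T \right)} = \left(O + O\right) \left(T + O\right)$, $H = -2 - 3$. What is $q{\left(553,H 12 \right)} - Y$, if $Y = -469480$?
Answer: $651230$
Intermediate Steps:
$H = -5$ ($H = -2 - 3 = -5$)
$q{\left(O,T \right)} = - \frac{8}{3} + \frac{2 O \left(O + T\right)}{3}$ ($q{\left(O,T \right)} = - \frac{8}{3} + \frac{\left(O + O\right) \left(T + O\right)}{3} = - \frac{8}{3} + \frac{2 O \left(O + T\right)}{3}$)
$q{\left(553,H 12 \right)} - Y = \left(- \frac{8}{3} + \frac{2 \cdot 553^{2}}{3} + \frac{2}{3} \cdot 553 \left(\left(-5\right) 12\right)\right) - -469480 = \left(- \frac{8}{3} + \frac{2}{3} \cdot 305809 + \frac{2}{3} \cdot 553 \left(-60\right)\right) + 469480 = \left(- \frac{8}{3} + \frac{611618}{3} - 22120\right) + 469480 = 181750 + 469480 = 651230$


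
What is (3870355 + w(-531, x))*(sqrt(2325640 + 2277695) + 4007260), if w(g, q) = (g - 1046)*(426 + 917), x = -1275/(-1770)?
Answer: 7022498743440 + 1752444*sqrt(4603335) ≈ 7.0263e+12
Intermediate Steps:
x = 85/118 (x = -1275*(-1/1770) = 85/118 ≈ 0.72034)
w(g, q) = -1404778 + 1343*g (w(g, q) = (-1046 + g)*1343 = -1404778 + 1343*g)
(3870355 + w(-531, x))*(sqrt(2325640 + 2277695) + 4007260) = (3870355 + (-1404778 + 1343*(-531)))*(sqrt(2325640 + 2277695) + 4007260) = (3870355 + (-1404778 - 713133))*(sqrt(4603335) + 4007260) = (3870355 - 2117911)*(4007260 + sqrt(4603335)) = 1752444*(4007260 + sqrt(4603335)) = 7022498743440 + 1752444*sqrt(4603335)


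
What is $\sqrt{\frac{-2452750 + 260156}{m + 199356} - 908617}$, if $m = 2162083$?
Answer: $\frac{3 i \sqrt{562979077969182847}}{2361439} \approx 953.21 i$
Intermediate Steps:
$\sqrt{\frac{-2452750 + 260156}{m + 199356} - 908617} = \sqrt{\frac{-2452750 + 260156}{2162083 + 199356} - 908617} = \sqrt{- \frac{2192594}{2361439} - 908617} = \sqrt{- \frac{2145645812457}{2361439}} = \frac{3 i \sqrt{562979077969182847}}{2361439}$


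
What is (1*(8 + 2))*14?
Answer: 140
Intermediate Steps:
(1*(8 + 2))*14 = (1*10)*14 = 10*14 = 140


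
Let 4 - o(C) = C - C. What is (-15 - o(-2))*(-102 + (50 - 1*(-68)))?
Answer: -304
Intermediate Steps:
o(C) = 4 (o(C) = 4 - (C - C) = 4 - 1*0 = 4 + 0 = 4)
(-15 - o(-2))*(-102 + (50 - 1*(-68))) = (-15 - 1*4)*(-102 + (50 - 1*(-68))) = (-15 - 4)*(-102 + (50 + 68)) = -19*(-102 + 118) = -19*16 = -304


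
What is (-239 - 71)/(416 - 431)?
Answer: 62/3 ≈ 20.667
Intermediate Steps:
(-239 - 71)/(416 - 431) = -310/(-15) = -310*(-1/15) = 62/3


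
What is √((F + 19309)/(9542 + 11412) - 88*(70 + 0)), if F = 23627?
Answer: 2*I*√168985764601/10477 ≈ 78.473*I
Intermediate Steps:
√((F + 19309)/(9542 + 11412) - 88*(70 + 0)) = √((23627 + 19309)/(9542 + 11412) - 88*(70 + 0)) = √(42936/20954 - 88*70) = √(42936*(1/20954) - 6160) = √(21468/10477 - 6160) = √(-64516852/10477) = 2*I*√168985764601/10477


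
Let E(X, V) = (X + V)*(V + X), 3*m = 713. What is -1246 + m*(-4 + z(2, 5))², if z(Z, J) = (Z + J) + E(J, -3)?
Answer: 31199/3 ≈ 10400.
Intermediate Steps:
m = 713/3 (m = (⅓)*713 = 713/3 ≈ 237.67)
E(X, V) = (V + X)² (E(X, V) = (V + X)*(V + X) = (V + X)²)
z(Z, J) = J + Z + (-3 + J)² (z(Z, J) = (Z + J) + (-3 + J)² = (J + Z) + (-3 + J)² = J + Z + (-3 + J)²)
-1246 + m*(-4 + z(2, 5))² = -1246 + 713*(-4 + (5 + 2 + (-3 + 5)²))²/3 = -1246 + 713*(-4 + (5 + 2 + 2²))²/3 = -1246 + 713*(-4 + (5 + 2 + 4))²/3 = -1246 + 713*(-4 + 11)²/3 = -1246 + (713/3)*7² = -1246 + (713/3)*49 = -1246 + 34937/3 = 31199/3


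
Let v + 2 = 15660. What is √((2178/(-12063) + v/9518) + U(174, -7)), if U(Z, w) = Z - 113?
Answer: √22873525712567106/19135939 ≈ 7.9035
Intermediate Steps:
U(Z, w) = -113 + Z
v = 15658 (v = -2 + 15660 = 15658)
√((2178/(-12063) + v/9518) + U(174, -7)) = √((2178/(-12063) + 15658/9518) + (-113 + 174)) = √((2178*(-1/12063) + 15658*(1/9518)) + 61) = √((-726/4021 + 7829/4759) + 61) = √(28025375/19135939 + 61) = √(1195317654/19135939) = √22873525712567106/19135939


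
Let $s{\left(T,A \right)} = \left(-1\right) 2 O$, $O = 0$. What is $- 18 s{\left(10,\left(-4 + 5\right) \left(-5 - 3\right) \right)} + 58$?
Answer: $58$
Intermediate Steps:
$s{\left(T,A \right)} = 0$ ($s{\left(T,A \right)} = \left(-1\right) 2 \cdot 0 = \left(-2\right) 0 = 0$)
$- 18 s{\left(10,\left(-4 + 5\right) \left(-5 - 3\right) \right)} + 58 = \left(-18\right) 0 + 58 = 0 + 58 = 58$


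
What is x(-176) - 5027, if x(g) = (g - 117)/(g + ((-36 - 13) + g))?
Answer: -2015534/401 ≈ -5026.3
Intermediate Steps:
x(g) = (-117 + g)/(-49 + 2*g) (x(g) = (-117 + g)/(g + (-49 + g)) = (-117 + g)/(-49 + 2*g))
x(-176) - 5027 = (-117 - 176)/(-49 + 2*(-176)) - 5027 = -293/(-49 - 352) - 5027 = -293/(-401) - 5027 = -1/401*(-293) - 5027 = 293/401 - 5027 = -2015534/401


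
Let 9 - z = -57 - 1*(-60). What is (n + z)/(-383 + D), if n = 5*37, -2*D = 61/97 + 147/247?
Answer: -4576169/9190960 ≈ -0.49790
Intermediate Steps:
D = -14663/23959 (D = -(61/97 + 147/247)/2 = -1/2*29326/23959 = -14663/23959 ≈ -0.61200)
n = 185
z = 6 (z = 9 - (-57 - 1*(-60)) = 9 - (-57 + 60) = 9 - 1*3 = 9 - 3 = 6)
(n + z)/(-383 + D) = (185 + 6)/(-383 - 14663/23959) = 191/(-9190960/23959) = 191*(-23959/9190960) = -4576169/9190960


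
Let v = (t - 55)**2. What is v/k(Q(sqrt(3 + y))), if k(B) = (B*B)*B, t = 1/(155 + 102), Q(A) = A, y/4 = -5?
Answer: 199769956*I*sqrt(17)/19088161 ≈ 43.151*I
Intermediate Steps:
y = -20 (y = 4*(-5) = -20)
t = 1/257 ≈ 0.0038911
k(B) = B**3 (k(B) = B**2*B = B**3)
v = 199769956/66049 (v = (1/257 - 55)**2 = (-14134/257)**2 = 199769956/66049 ≈ 3024.6)
v/k(Q(sqrt(3 + y))) = 199769956/(66049*((sqrt(3 - 20))**3)) = 199769956/(66049*((sqrt(-17))**3)) = 199769956/(66049*((I*sqrt(17))**3)) = 199769956/(66049*((-17*I*sqrt(17)))) = 199769956*(I*sqrt(17)/289)/66049 = 199769956*I*sqrt(17)/19088161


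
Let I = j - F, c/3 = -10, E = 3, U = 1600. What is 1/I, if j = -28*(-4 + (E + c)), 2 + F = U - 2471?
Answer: 1/1741 ≈ 0.00057438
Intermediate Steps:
F = -873 (F = -2 + (1600 - 2471) = -2 - 871 = -873)
c = -30 (c = 3*(-10) = -30)
j = 868 (j = -28*(-4 + (3 - 30)) = -28*(-4 - 27) = -28*(-31) = 868)
I = 1741 (I = 868 - 1*(-873) = 868 + 873 = 1741)
1/I = 1/1741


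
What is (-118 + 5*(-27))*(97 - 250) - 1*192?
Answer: 38517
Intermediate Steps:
(-118 + 5*(-27))*(97 - 250) - 1*192 = (-118 - 135)*(-153) - 192 = -253*(-153) - 192 = 38709 - 192 = 38517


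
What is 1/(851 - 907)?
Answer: -1/56 ≈ -0.017857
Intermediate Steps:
1/(851 - 907) = 1/(-56) = -1/56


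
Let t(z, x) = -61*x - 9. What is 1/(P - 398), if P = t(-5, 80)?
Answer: -1/5287 ≈ -0.00018914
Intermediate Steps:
t(z, x) = -9 - 61*x
P = -4889 (P = -9 - 61*80 = -9 - 4880 = -4889)
1/(P - 398) = 1/(-4889 - 398) = 1/(-5287) = -1/5287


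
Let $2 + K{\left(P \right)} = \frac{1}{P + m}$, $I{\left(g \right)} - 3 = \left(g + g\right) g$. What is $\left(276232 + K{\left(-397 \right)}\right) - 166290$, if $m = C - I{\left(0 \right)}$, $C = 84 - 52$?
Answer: $\frac{40457919}{368} \approx 1.0994 \cdot 10^{5}$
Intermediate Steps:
$I{\left(g \right)} = 3 + 2 g^{2}$ ($I{\left(g \right)} = 3 + \left(g + g\right) g = 3 + 2 g g = 3 + 2 g^{2}$)
$C = 32$ ($C = 84 - 52 = 32$)
$m = 29$ ($m = 32 - \left(3 + 2 \cdot 0^{2}\right) = 32 - \left(3 + 2 \cdot 0\right) = 32 - \left(3 + 0\right) = 32 - 3 = 29$)
$K{\left(P \right)} = -2 + \frac{1}{29 + P}$ ($K{\left(P \right)} = -2 + \frac{1}{P + 29} = -2 + \frac{1}{29 + P}$)
$\left(276232 + K{\left(-397 \right)}\right) - 166290 = \left(276232 + \frac{-57 - -794}{29 - 397}\right) - 166290 = \left(276232 + \frac{-57 + 794}{-368}\right) - 166290 = \left(276232 - \frac{737}{368}\right) - 166290 = \frac{101652639}{368} - 166290 = \frac{40457919}{368}$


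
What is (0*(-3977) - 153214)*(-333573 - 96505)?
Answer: 65893970692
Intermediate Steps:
(0*(-3977) - 153214)*(-333573 - 96505) = (0 - 153214)*(-430078) = -153214*(-430078) = 65893970692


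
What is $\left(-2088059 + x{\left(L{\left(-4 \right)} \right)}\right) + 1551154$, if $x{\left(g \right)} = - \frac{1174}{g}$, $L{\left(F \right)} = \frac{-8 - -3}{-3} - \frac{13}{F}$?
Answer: $- \frac{31691483}{59} \approx -5.3714 \cdot 10^{5}$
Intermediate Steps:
$L{\left(F \right)} = \frac{5}{3} - \frac{13}{F}$ ($L{\left(F \right)} = \left(-8 + 3\right) \left(- \frac{1}{3}\right) - \frac{13}{F} = \left(-5\right) \left(- \frac{1}{3}\right) - \frac{13}{F} = \frac{5}{3} - \frac{13}{F}$)
$\left(-2088059 + x{\left(L{\left(-4 \right)} \right)}\right) + 1551154 = \left(-2088059 - \frac{1174}{\frac{5}{3} - \frac{13}{-4}}\right) + 1551154 = \left(-2088059 - \frac{1174}{\frac{5}{3} - - \frac{13}{4}}\right) + 1551154 = \left(-2088059 - \frac{1174}{\frac{5}{3} + \frac{13}{4}}\right) + 1551154 = \left(-2088059 - \frac{1174}{\frac{59}{12}}\right) + 1551154 = \left(-2088059 - \frac{14088}{59}\right) + 1551154 = - \frac{123209569}{59} + 1551154 = - \frac{31691483}{59}$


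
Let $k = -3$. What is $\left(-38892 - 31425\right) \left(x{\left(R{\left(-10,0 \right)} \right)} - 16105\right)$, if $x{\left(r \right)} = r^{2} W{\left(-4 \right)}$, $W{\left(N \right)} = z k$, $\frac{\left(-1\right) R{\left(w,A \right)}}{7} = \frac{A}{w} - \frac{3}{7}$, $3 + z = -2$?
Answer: $1122962490$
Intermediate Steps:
$z = -5$ ($z = -3 - 2 = -5$)
$R{\left(w,A \right)} = 3 - \frac{7 A}{w}$ ($R{\left(w,A \right)} = - 7 \left(\frac{A}{w} - \frac{3}{7}\right) = - 7 \left(- \frac{3}{7} + \frac{A}{w}\right) = 3 - \frac{7 A}{w}$)
$W{\left(N \right)} = 15$ ($W{\left(N \right)} = \left(-5\right) \left(-3\right) = 15$)
$x{\left(r \right)} = 15 r^{2}$ ($x{\left(r \right)} = r^{2} \cdot 15 = 15 r^{2}$)
$\left(-38892 - 31425\right) \left(x{\left(R{\left(-10,0 \right)} \right)} - 16105\right) = \left(-38892 - 31425\right) \left(15 \left(3 - \frac{0}{-10}\right)^{2} - 16105\right) = - 70317 \left(15 \left(3 - 0 \left(- \frac{1}{10}\right)\right)^{2} - 16105\right) = - 70317 \left(15 \left(3 + 0\right)^{2} - 16105\right) = - 70317 \left(15 \cdot 3^{2} - 16105\right) = - 70317 \left(15 \cdot 9 - 16105\right) = - 70317 \left(135 - 16105\right) = \left(-70317\right) \left(-15970\right) = 1122962490$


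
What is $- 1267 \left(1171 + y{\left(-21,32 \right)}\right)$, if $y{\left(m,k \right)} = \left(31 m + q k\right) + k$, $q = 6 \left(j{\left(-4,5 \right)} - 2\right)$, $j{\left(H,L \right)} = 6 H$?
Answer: $5625480$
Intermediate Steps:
$q = -156$ ($q = 6 \left(6 \left(-4\right) - 2\right) = 6 \left(-24 - 2\right) = 6 \left(-26\right) = -156$)
$y{\left(m,k \right)} = - 155 k + 31 m$ ($y{\left(m,k \right)} = \left(31 m - 156 k\right) + k = \left(- 156 k + 31 m\right) + k = - 155 k + 31 m$)
$- 1267 \left(1171 + y{\left(-21,32 \right)}\right) = - 1267 \left(1171 + \left(\left(-155\right) 32 + 31 \left(-21\right)\right)\right) = - 1267 \left(1171 - 5611\right) = \left(-1267\right) \left(-4440\right) = 5625480$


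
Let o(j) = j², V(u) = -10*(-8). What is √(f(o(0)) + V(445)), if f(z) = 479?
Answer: √559 ≈ 23.643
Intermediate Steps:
V(u) = 80
√(f(o(0)) + V(445)) = √(479 + 80) = √559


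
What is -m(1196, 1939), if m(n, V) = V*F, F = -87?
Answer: 168693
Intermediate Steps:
m(n, V) = -87*V (m(n, V) = V*(-87) = -87*V)
-m(1196, 1939) = -(-87)*1939 = -1*(-168693) = 168693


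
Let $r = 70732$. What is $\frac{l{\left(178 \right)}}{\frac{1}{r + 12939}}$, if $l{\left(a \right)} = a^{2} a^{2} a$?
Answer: $14951162821032928$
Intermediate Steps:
$l{\left(a \right)} = a^{5}$ ($l{\left(a \right)} = a^{4} a = a^{5}$)
$\frac{l{\left(178 \right)}}{\frac{1}{r + 12939}} = \frac{178^{5}}{\frac{1}{70732 + 12939}} = \frac{178689902368}{\frac{1}{83671}} = 178689902368 \frac{1}{\frac{1}{83671}} = 178689902368 \cdot 83671 = 14951162821032928$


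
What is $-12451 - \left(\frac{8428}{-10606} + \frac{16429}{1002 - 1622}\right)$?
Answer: $- \frac{40847409193}{3287860} \approx -12424.0$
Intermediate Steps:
$-12451 - \left(\frac{8428}{-10606} + \frac{16429}{1002 - 1622}\right) = -12451 - \left(8428 \left(- \frac{1}{10606}\right) + \frac{16429}{-620}\right) = -12451 - \left(- \frac{4214}{5303} + 16429 \left(- \frac{1}{620}\right)\right) = -12451 - \left(- \frac{4214}{5303} - \frac{16429}{620}\right) = -12451 - - \frac{89735667}{3287860} = -12451 + \frac{89735667}{3287860} = - \frac{40847409193}{3287860}$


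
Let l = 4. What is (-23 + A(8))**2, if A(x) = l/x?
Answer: 2025/4 ≈ 506.25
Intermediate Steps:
A(x) = 4/x
(-23 + A(8))**2 = (-23 + 4/8)**2 = (-23 + 4*(1/8))**2 = (-23 + 1/2)**2 = (-45/2)**2 = 2025/4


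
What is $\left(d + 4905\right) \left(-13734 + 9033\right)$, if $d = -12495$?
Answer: $35680590$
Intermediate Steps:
$\left(d + 4905\right) \left(-13734 + 9033\right) = \left(-12495 + 4905\right) \left(-13734 + 9033\right) = \left(-7590\right) \left(-4701\right) = 35680590$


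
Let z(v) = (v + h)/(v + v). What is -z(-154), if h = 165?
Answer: 1/28 ≈ 0.035714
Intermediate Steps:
z(v) = (165 + v)/(2*v) (z(v) = (v + 165)/(v + v) = (165 + v)/((2*v)) = (165 + v)*(1/(2*v)) = (165 + v)/(2*v))
-z(-154) = -(165 - 154)/(2*(-154)) = -(-1)*11/(2*154) = -1*(-1/28) = 1/28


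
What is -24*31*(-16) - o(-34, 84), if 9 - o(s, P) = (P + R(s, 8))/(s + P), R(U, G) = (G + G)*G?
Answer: 297481/25 ≈ 11899.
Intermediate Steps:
R(U, G) = 2*G² (R(U, G) = (2*G)*G = 2*G²)
o(s, P) = 9 - (128 + P)/(P + s) (o(s, P) = 9 - (P + 2*8²)/(s + P) = 9 - (P + 2*64)/(P + s) = 9 - (P + 128)/(P + s) = 9 - (128 + P)/(P + s))
-24*31*(-16) - o(-34, 84) = -24*31*(-16) - (-128 + 8*84 + 9*(-34))/(84 - 34) = -744*(-16) - (-128 + 672 - 306)/50 = 11904 - 238/50 = 11904 - 1*119/25 = 11904 - 119/25 = 297481/25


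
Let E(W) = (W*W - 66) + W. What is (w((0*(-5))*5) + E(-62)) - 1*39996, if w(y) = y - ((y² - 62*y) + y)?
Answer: -36280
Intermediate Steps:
w(y) = -y² + 62*y (w(y) = y - (y² - 61*y) = y + (-y² + 61*y) = -y² + 62*y)
E(W) = -66 + W + W² (E(W) = (W² - 66) + W = (-66 + W²) + W = -66 + W + W²)
(w((0*(-5))*5) + E(-62)) - 1*39996 = (((0*(-5))*5)*(62 - 0*(-5)*5) + (-66 - 62 + (-62)²)) - 1*39996 = ((0*5)*(62 - 0*5) + (-66 - 62 + 3844)) - 39996 = (0*(62 - 1*0) + 3716) - 39996 = (0*(62 + 0) + 3716) - 39996 = (0*62 + 3716) - 39996 = (0 + 3716) - 39996 = 3716 - 39996 = -36280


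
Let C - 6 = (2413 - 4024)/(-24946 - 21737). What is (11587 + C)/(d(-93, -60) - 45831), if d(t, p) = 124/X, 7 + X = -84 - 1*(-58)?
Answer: -661463770/2615193763 ≈ -0.25293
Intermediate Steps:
X = -33 (X = -7 + (-84 - 1*(-58)) = -7 + (-84 + 58) = -7 - 26 = -33)
d(t, p) = -124/33 (d(t, p) = 124/(-33) = 124*(-1/33) = -124/33)
C = 31301/5187 (C = 6 + (2413 - 4024)/(-24946 - 21737) = 6 - 1611/(-46683) = 6 - 1611*(-1/46683) = 6 + 179/5187 = 31301/5187 ≈ 6.0345)
(11587 + C)/(d(-93, -60) - 45831) = (11587 + 31301/5187)/(-124/33 - 45831) = 60133070/(5187*(-1512547/33)) = (60133070/5187)*(-33/1512547) = -661463770/2615193763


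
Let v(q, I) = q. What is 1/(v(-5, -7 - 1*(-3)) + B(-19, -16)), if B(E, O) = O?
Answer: -1/21 ≈ -0.047619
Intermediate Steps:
1/(v(-5, -7 - 1*(-3)) + B(-19, -16)) = 1/(-5 - 16) = 1/(-21) = -1/21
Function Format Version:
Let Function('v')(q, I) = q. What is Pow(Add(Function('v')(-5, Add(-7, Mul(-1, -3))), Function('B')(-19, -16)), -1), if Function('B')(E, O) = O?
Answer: Rational(-1, 21) ≈ -0.047619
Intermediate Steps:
Pow(Add(Function('v')(-5, Add(-7, Mul(-1, -3))), Function('B')(-19, -16)), -1) = Pow(Add(-5, -16), -1) = Pow(-21, -1) = Rational(-1, 21)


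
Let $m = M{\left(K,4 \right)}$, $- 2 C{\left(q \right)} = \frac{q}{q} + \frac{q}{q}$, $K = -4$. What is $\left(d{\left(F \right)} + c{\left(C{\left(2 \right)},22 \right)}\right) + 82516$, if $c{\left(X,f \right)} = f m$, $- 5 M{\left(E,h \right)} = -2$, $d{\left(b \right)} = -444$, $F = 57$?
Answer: $\frac{410404}{5} \approx 82081.0$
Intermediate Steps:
$C{\left(q \right)} = -1$ ($C{\left(q \right)} = - \frac{\frac{q}{q} + \frac{q}{q}}{2} = - \frac{1 + 1}{2} = \left(- \frac{1}{2}\right) 2 = -1$)
$M{\left(E,h \right)} = \frac{2}{5}$ ($M{\left(E,h \right)} = \left(- \frac{1}{5}\right) \left(-2\right) = \frac{2}{5}$)
$m = \frac{2}{5} \approx 0.4$
$c{\left(X,f \right)} = \frac{2 f}{5}$ ($c{\left(X,f \right)} = f \frac{2}{5} = \frac{2 f}{5}$)
$\left(d{\left(F \right)} + c{\left(C{\left(2 \right)},22 \right)}\right) + 82516 = \left(-444 + \frac{2}{5} \cdot 22\right) + 82516 = \left(-444 + \frac{44}{5}\right) + 82516 = - \frac{2176}{5} + 82516 = \frac{410404}{5}$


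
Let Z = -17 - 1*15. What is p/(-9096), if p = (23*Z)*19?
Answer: 1748/1137 ≈ 1.5374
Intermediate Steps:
Z = -32 (Z = -17 - 15 = -32)
p = -13984 (p = (23*(-32))*19 = -736*19 = -13984)
p/(-9096) = -13984/(-9096) = -13984*(-1/9096) = 1748/1137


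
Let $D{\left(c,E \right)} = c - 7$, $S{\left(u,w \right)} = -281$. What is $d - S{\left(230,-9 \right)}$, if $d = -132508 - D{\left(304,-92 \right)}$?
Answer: $-132524$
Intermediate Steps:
$D{\left(c,E \right)} = -7 + c$
$d = -132805$ ($d = -132508 - \left(-7 + 304\right) = -132508 - 297 = -132805$)
$d - S{\left(230,-9 \right)} = -132805 - -281 = -132805 + 281 = -132524$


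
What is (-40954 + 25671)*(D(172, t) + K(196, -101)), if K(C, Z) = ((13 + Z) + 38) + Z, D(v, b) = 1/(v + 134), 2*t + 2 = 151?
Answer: 41538295/18 ≈ 2.3077e+6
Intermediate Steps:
t = 149/2 (t = -1 + (½)*151 = -1 + 151/2 = 149/2 ≈ 74.500)
D(v, b) = 1/(134 + v)
K(C, Z) = 51 + 2*Z (K(C, Z) = (51 + Z) + Z = 51 + 2*Z)
(-40954 + 25671)*(D(172, t) + K(196, -101)) = (-40954 + 25671)*(1/(134 + 172) + (51 + 2*(-101))) = -15283*(1/306 + (51 - 202)) = -15283*(1/306 - 151) = -15283*(-46205/306) = 41538295/18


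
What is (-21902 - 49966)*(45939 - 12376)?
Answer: -2412105684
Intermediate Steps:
(-21902 - 49966)*(45939 - 12376) = -71868*33563 = -2412105684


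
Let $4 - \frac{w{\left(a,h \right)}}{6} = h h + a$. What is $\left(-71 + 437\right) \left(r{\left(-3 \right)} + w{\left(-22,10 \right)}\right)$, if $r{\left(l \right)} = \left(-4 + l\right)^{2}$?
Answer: $-144570$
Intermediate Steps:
$w{\left(a,h \right)} = 24 - 6 a - 6 h^{2}$ ($w{\left(a,h \right)} = 24 - 6 \left(h h + a\right) = 24 - 6 \left(h^{2} + a\right) = 24 - 6 \left(a + h^{2}\right) = 24 - \left(6 a + 6 h^{2}\right) = 24 - 6 a - 6 h^{2}$)
$\left(-71 + 437\right) \left(r{\left(-3 \right)} + w{\left(-22,10 \right)}\right) = \left(-71 + 437\right) \left(\left(-4 - 3\right)^{2} - \left(-156 + 600\right)\right) = 366 \left(\left(-7\right)^{2} + \left(24 + 132 - 600\right)\right) = 366 \left(49 + \left(24 + 132 - 600\right)\right) = 366 \left(49 - 444\right) = 366 \left(-395\right) = -144570$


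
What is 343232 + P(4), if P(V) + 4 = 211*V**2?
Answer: 346604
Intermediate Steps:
P(V) = -4 + 211*V**2
343232 + P(4) = 343232 + (-4 + 211*4**2) = 343232 + (-4 + 211*16) = 343232 + (-4 + 3376) = 343232 + 3372 = 346604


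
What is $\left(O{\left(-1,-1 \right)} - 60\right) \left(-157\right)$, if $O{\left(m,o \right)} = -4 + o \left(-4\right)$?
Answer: $9420$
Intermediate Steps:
$O{\left(m,o \right)} = -4 - 4 o$
$\left(O{\left(-1,-1 \right)} - 60\right) \left(-157\right) = \left(\left(-4 - -4\right) - 60\right) \left(-157\right) = \left(\left(-4 + 4\right) - 60\right) \left(-157\right) = \left(0 - 60\right) \left(-157\right) = \left(-60\right) \left(-157\right) = 9420$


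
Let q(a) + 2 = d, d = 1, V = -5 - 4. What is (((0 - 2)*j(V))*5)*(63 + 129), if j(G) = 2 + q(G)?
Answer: -1920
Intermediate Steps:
V = -9
q(a) = -1 (q(a) = -2 + 1 = -1)
j(G) = 1 (j(G) = 2 - 1 = 1)
(((0 - 2)*j(V))*5)*(63 + 129) = (((0 - 2)*1)*5)*(63 + 129) = (-2*1*5)*192 = -2*5*192 = -10*192 = -1920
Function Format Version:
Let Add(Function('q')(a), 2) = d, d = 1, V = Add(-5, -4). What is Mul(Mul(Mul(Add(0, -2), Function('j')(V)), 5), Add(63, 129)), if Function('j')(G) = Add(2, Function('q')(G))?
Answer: -1920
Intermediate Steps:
V = -9
Function('q')(a) = -1 (Function('q')(a) = Add(-2, 1) = -1)
Function('j')(G) = 1 (Function('j')(G) = Add(2, -1) = 1)
Mul(Mul(Mul(Add(0, -2), Function('j')(V)), 5), Add(63, 129)) = Mul(Mul(Mul(Add(0, -2), 1), 5), Add(63, 129)) = Mul(Mul(Mul(-2, 1), 5), 192) = Mul(Mul(-2, 5), 192) = Mul(-10, 192) = -1920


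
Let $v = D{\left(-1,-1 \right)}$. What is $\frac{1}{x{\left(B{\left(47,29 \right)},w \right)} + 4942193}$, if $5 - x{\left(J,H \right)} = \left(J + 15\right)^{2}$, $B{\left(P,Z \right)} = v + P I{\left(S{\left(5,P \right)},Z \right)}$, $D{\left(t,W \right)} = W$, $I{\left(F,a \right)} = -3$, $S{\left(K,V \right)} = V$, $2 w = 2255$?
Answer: $\frac{1}{4926069} \approx 2.03 \cdot 10^{-7}$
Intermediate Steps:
$w = \frac{2255}{2}$ ($w = \frac{1}{2} \cdot 2255 = \frac{2255}{2} \approx 1127.5$)
$v = -1$
$B{\left(P,Z \right)} = -1 - 3 P$ ($B{\left(P,Z \right)} = -1 + P \left(-3\right) = -1 - 3 P$)
$x{\left(J,H \right)} = 5 - \left(15 + J\right)^{2}$ ($x{\left(J,H \right)} = 5 - \left(J + 15\right)^{2} = 5 - \left(15 + J\right)^{2}$)
$\frac{1}{x{\left(B{\left(47,29 \right)},w \right)} + 4942193} = \frac{1}{\left(5 - \left(15 - 142\right)^{2}\right) + 4942193} = \frac{1}{\left(5 - \left(-127\right)^{2}\right) + 4942193} = \frac{1}{\left(5 - 16129\right) + 4942193} = \frac{1}{-16124 + 4942193} = \frac{1}{4926069}$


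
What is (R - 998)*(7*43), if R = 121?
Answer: -263977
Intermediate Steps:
(R - 998)*(7*43) = (121 - 998)*(7*43) = -877*301 = -263977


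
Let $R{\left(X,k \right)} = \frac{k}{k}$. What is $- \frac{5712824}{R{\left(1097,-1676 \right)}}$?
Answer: $-5712824$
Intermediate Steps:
$R{\left(X,k \right)} = 1$
$- \frac{5712824}{R{\left(1097,-1676 \right)}} = - \frac{5712824}{1} = \left(-5712824\right) 1 = -5712824$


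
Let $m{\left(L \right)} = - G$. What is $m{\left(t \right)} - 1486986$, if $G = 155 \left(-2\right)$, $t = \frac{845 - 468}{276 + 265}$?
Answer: $-1486676$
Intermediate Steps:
$t = \frac{377}{541} \approx 0.69686$
$G = -310$
$m{\left(L \right)} = 310$ ($m{\left(L \right)} = \left(-1\right) \left(-310\right) = 310$)
$m{\left(t \right)} - 1486986 = 310 - 1486986 = -1486676$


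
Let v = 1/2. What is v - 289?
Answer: -577/2 ≈ -288.50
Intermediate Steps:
v = ½ ≈ 0.50000
v - 289 = ½ - 289 = -577/2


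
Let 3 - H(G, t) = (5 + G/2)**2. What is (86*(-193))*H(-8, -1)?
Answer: -33196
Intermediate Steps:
H(G, t) = 3 - (5 + G/2)**2
(86*(-193))*H(-8, -1) = (86*(-193))*(3 - (10 - 8)**2/4) = -16598*(3 - 1/4*2**2) = -16598*(3 - 1/4*4) = -16598*(3 - 1) = -16598*2 = -33196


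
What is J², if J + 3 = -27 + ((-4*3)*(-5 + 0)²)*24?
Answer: 52272900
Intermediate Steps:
J = -7230 (J = -3 + (-27 + ((-4*3)*(-5 + 0)²)*24) = -3 + (-27 - 12*(-5)²*24) = -3 + (-27 - 12*25*24) = -3 + (-27 - 300*24) = -3 + (-27 - 7200) = -3 - 7227 = -7230)
J² = (-7230)² = 52272900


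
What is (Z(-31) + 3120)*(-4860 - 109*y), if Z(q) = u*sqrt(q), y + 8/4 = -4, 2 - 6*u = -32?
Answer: -13122720 - 23834*I*sqrt(31) ≈ -1.3123e+7 - 1.327e+5*I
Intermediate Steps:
u = 17/3 (u = 1/3 - 1/6*(-32) = 1/3 + 16/3 = 17/3 ≈ 5.6667)
y = -6 (y = -2 - 4 = -6)
Z(q) = 17*sqrt(q)/3
(Z(-31) + 3120)*(-4860 - 109*y) = (17*sqrt(-31)/3 + 3120)*(-4860 - 109*(-6)) = (17*(I*sqrt(31))/3 + 3120)*(-4860 + 654) = (17*I*sqrt(31)/3 + 3120)*(-4206) = (3120 + 17*I*sqrt(31)/3)*(-4206) = -13122720 - 23834*I*sqrt(31)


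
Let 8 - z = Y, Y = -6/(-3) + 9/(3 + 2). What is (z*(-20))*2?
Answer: -168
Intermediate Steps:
Y = 19/5 (Y = -6*(-⅓) + 9/5 = 2 + 9*(⅕) = 2 + 9/5 = 19/5 ≈ 3.8000)
z = 21/5 (z = 8 - 1*19/5 = 8 - 19/5 = 21/5 ≈ 4.2000)
(z*(-20))*2 = ((21/5)*(-20))*2 = -84*2 = -168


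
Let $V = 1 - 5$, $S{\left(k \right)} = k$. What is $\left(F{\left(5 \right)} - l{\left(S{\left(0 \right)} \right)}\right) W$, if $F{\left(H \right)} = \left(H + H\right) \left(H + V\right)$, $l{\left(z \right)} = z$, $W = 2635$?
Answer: $26350$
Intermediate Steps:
$V = -4$
$F{\left(H \right)} = 2 H \left(-4 + H\right)$ ($F{\left(H \right)} = \left(H + H\right) \left(H - 4\right) = 2 H \left(-4 + H\right)$)
$\left(F{\left(5 \right)} - l{\left(S{\left(0 \right)} \right)}\right) W = \left(2 \cdot 5 \left(-4 + 5\right) - 0\right) 2635 = \left(2 \cdot 5 \cdot 1 + 0\right) 2635 = \left(10 + 0\right) 2635 = 10 \cdot 2635 = 26350$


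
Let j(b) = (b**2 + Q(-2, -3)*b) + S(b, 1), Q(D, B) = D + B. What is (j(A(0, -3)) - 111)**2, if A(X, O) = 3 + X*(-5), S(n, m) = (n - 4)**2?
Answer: 13456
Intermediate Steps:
S(n, m) = (-4 + n)**2
A(X, O) = 3 - 5*X
Q(D, B) = B + D
j(b) = b**2 + (-4 + b)**2 - 5*b (j(b) = (b**2 + (-3 - 2)*b) + (-4 + b)**2 = (b**2 - 5*b) + (-4 + b)**2 = b**2 + (-4 + b)**2 - 5*b)
(j(A(0, -3)) - 111)**2 = ((16 - 13*(3 - 5*0) + 2*(3 - 5*0)**2) - 111)**2 = ((16 - 13*(3 + 0) + 2*(3 + 0)**2) - 111)**2 = ((16 - 13*3 + 2*3**2) - 111)**2 = ((16 - 39 + 2*9) - 111)**2 = ((16 - 39 + 18) - 111)**2 = (-5 - 111)**2 = (-116)**2 = 13456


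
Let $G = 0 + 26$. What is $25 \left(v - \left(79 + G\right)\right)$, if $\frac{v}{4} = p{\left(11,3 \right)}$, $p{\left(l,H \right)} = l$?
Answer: $-1525$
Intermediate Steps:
$G = 26$
$v = 44$ ($v = 4 \cdot 11 = 44$)
$25 \left(v - \left(79 + G\right)\right) = 25 \left(44 - 105\right) = 25 \left(-61\right) = -1525$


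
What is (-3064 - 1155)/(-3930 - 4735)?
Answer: 4219/8665 ≈ 0.48690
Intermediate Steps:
(-3064 - 1155)/(-3930 - 4735) = -4219/(-8665) = -4219*(-1/8665) = 4219/8665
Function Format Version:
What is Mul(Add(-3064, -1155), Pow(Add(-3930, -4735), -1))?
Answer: Rational(4219, 8665) ≈ 0.48690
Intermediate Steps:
Mul(Add(-3064, -1155), Pow(Add(-3930, -4735), -1)) = Mul(-4219, Pow(-8665, -1)) = Mul(-4219, Rational(-1, 8665)) = Rational(4219, 8665)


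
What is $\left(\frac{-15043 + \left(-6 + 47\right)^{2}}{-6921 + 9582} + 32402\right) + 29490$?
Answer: $\frac{54893750}{887} \approx 61887.0$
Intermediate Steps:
$\left(\frac{-15043 + \left(-6 + 47\right)^{2}}{-6921 + 9582} + 32402\right) + 29490 = \left(\frac{-15043 + 41^{2}}{2661} + 32402\right) + 29490 = \left(\left(-15043 + 1681\right) \frac{1}{2661} + 32402\right) + 29490 = \left(\left(-13362\right) \frac{1}{2661} + 32402\right) + 29490 = \left(- \frac{4454}{887} + 32402\right) + 29490 = \frac{28736120}{887} + 29490 = \frac{54893750}{887}$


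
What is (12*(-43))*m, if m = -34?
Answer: 17544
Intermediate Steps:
(12*(-43))*m = (12*(-43))*(-34) = -516*(-34) = 17544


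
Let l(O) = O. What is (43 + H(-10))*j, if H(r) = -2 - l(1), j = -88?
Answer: -3520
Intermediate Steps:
H(r) = -3 (H(r) = -2 - 1*1 = -2 - 1 = -3)
(43 + H(-10))*j = (43 - 3)*(-88) = 40*(-88) = -3520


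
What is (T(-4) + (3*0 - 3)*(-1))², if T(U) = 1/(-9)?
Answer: 676/81 ≈ 8.3457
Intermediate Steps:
T(U) = -⅑
(T(-4) + (3*0 - 3)*(-1))² = (-⅑ + (3*0 - 3)*(-1))² = (-⅑ + (0 - 3)*(-1))² = (-⅑ - 3*(-1))² = (-⅑ + 3)² = (26/9)² = 676/81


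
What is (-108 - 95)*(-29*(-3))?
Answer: -17661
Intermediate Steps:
(-108 - 95)*(-29*(-3)) = -203*87 = -17661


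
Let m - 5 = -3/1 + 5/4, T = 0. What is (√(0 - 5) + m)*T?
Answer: 0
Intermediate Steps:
m = 13/4 (m = 5 + (-3/1 + 5/4) = 5 + (-3*1 + 5*(¼)) = 5 + (-3 + 5/4) = 5 - 7/4 = 13/4 ≈ 3.2500)
(√(0 - 5) + m)*T = (√(0 - 5) + 13/4)*0 = (√(-5) + 13/4)*0 = (I*√5 + 13/4)*0 = (13/4 + I*√5)*0 = 0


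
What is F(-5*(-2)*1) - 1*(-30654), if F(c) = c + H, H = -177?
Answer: 30487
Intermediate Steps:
F(c) = -177 + c (F(c) = c - 177 = -177 + c)
F(-5*(-2)*1) - 1*(-30654) = (-177 - 5*(-2)*1) - 1*(-30654) = (-177 + 10*1) + 30654 = (-177 + 10) + 30654 = -167 + 30654 = 30487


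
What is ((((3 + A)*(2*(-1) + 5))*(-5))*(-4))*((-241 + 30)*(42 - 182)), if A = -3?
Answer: 0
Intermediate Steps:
((((3 + A)*(2*(-1) + 5))*(-5))*(-4))*((-241 + 30)*(42 - 182)) = ((((3 - 3)*(2*(-1) + 5))*(-5))*(-4))*((-241 + 30)*(42 - 182)) = (((0*(-2 + 5))*(-5))*(-4))*(-211*(-140)) = (((0*3)*(-5))*(-4))*29540 = ((0*(-5))*(-4))*29540 = (0*(-4))*29540 = 0*29540 = 0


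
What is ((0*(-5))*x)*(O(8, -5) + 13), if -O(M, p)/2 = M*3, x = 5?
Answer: 0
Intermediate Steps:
O(M, p) = -6*M (O(M, p) = -2*M*3 = -6*M)
((0*(-5))*x)*(O(8, -5) + 13) = ((0*(-5))*5)*(-6*8 + 13) = (0*5)*(-48 + 13) = 0*(-35) = 0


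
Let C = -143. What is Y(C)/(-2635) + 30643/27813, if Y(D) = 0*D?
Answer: 30643/27813 ≈ 1.1018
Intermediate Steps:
Y(D) = 0
Y(C)/(-2635) + 30643/27813 = 0/(-2635) + 30643/27813 = 0*(-1/2635) + 30643*(1/27813) = 0 + 30643/27813 = 30643/27813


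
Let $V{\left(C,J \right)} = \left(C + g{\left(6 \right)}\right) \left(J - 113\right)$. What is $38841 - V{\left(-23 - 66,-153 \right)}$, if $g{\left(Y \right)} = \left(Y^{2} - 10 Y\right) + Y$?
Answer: $10379$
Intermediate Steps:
$g{\left(Y \right)} = Y^{2} - 9 Y$
$V{\left(C,J \right)} = \left(-113 + J\right) \left(-18 + C\right)$ ($V{\left(C,J \right)} = \left(C + 6 \left(-9 + 6\right)\right) \left(J - 113\right) = \left(C + 6 \left(-3\right)\right) \left(-113 + J\right) = \left(C - 18\right) \left(-113 + J\right) = \left(-18 + C\right) \left(-113 + J\right) = \left(-113 + J\right) \left(-18 + C\right)$)
$38841 - V{\left(-23 - 66,-153 \right)} = 38841 - \left(2034 - 113 \left(-23 - 66\right) - -2754 + \left(-23 - 66\right) \left(-153\right)\right) = 38841 - \left(2034 - -10057 + 2754 - -13617\right) = 38841 - \left(2034 + 10057 + 2754 + 13617\right) = 38841 - 28462 = 10379$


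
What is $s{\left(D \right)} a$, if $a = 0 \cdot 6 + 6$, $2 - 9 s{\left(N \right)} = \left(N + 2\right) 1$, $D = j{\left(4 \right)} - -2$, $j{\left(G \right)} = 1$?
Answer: $-2$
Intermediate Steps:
$D = 3$ ($D = 1 - -2 = 1 + 2 = 3$)
$s{\left(N \right)} = - \frac{N}{9}$ ($s{\left(N \right)} = \frac{2}{9} - \frac{\left(N + 2\right) 1}{9} = \frac{2}{9} - \frac{\left(2 + N\right) 1}{9} = \frac{2}{9} - \frac{2 + N}{9} = \frac{2}{9} - \left(\frac{2}{9} + \frac{N}{9}\right) = - \frac{N}{9}$)
$a = 6$ ($a = 0 + 6 = 6$)
$s{\left(D \right)} a = \left(- \frac{1}{9}\right) 3 \cdot 6 = \left(- \frac{1}{3}\right) 6 = -2$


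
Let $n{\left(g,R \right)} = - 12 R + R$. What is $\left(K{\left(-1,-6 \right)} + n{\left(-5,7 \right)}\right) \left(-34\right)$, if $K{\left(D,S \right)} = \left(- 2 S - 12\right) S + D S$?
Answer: $2414$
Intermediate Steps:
$n{\left(g,R \right)} = - 11 R$
$K{\left(D,S \right)} = D S + S \left(-12 - 2 S\right)$ ($K{\left(D,S \right)} = \left(-12 - 2 S\right) S + D S = S \left(-12 - 2 S\right) + D S = D S + S \left(-12 - 2 S\right)$)
$\left(K{\left(-1,-6 \right)} + n{\left(-5,7 \right)}\right) \left(-34\right) = \left(- 6 \left(-12 - 1 - -12\right) - 77\right) \left(-34\right) = \left(- 6 \left(-12 - 1 + 12\right) - 77\right) \left(-34\right) = \left(\left(-6\right) \left(-1\right) - 77\right) \left(-34\right) = \left(6 - 77\right) \left(-34\right) = \left(-71\right) \left(-34\right) = 2414$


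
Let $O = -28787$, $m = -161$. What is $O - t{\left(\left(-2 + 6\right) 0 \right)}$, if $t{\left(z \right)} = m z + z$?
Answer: $-28787$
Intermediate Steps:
$t{\left(z \right)} = - 160 z$ ($t{\left(z \right)} = - 161 z + z = - 160 z$)
$O - t{\left(\left(-2 + 6\right) 0 \right)} = -28787 - - 160 \left(-2 + 6\right) 0 = -28787 - - 160 \cdot 4 \cdot 0 = -28787 - \left(-160\right) 0 = -28787 - 0 = -28787 + 0 = -28787$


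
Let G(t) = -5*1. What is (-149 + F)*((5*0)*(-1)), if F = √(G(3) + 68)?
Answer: 0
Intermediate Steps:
G(t) = -5
F = 3*√7 (F = √(-5 + 68) = √63 = 3*√7 ≈ 7.9373)
(-149 + F)*((5*0)*(-1)) = (-149 + 3*√7)*((5*0)*(-1)) = (-149 + 3*√7)*(0*(-1)) = (-149 + 3*√7)*0 = 0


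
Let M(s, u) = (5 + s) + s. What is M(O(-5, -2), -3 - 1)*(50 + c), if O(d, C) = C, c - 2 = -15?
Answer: 37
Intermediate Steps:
c = -13 (c = 2 - 15 = -13)
M(s, u) = 5 + 2*s
M(O(-5, -2), -3 - 1)*(50 + c) = (5 + 2*(-2))*(50 - 13) = (5 - 4)*37 = 1*37 = 37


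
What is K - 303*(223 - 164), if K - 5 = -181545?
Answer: -199417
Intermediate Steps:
K = -181540 (K = 5 - 181545 = -181540)
K - 303*(223 - 164) = -181540 - 303*(223 - 164) = -181540 - 303*59 = -181540 - 1*17877 = -181540 - 17877 = -199417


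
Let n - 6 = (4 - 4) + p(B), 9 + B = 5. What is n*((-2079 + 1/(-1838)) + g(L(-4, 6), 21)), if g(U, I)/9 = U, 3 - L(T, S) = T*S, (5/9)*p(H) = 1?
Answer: -131608191/9190 ≈ -14321.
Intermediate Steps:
B = -4 (B = -9 + 5 = -4)
p(H) = 9/5 (p(H) = (9/5)*1 = 9/5)
L(T, S) = 3 - S*T (L(T, S) = 3 - T*S = 3 - S*T)
g(U, I) = 9*U
n = 39/5 (n = 6 + ((4 - 4) + 9/5) = 6 + (0 + 9/5) = 6 + 9/5 = 39/5 ≈ 7.8000)
n*((-2079 + 1/(-1838)) + g(L(-4, 6), 21)) = 39*((-2079 + 1/(-1838)) + 9*(3 - 1*6*(-4)))/5 = 39*((-2079 - 1/1838) + 9*(3 + 24))/5 = 39*(-3821203/1838 + 9*27)/5 = 39*(-3821203/1838 + 243)/5 = (39/5)*(-3374569/1838) = -131608191/9190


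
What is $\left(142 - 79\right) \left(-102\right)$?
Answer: $-6426$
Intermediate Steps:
$\left(142 - 79\right) \left(-102\right) = 63 \left(-102\right) = -6426$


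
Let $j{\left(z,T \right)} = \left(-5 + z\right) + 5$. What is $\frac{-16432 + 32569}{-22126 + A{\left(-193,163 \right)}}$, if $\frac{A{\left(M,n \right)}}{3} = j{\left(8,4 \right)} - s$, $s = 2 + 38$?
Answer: $- \frac{16137}{22222} \approx -0.72617$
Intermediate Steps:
$j{\left(z,T \right)} = z$
$s = 40$
$A{\left(M,n \right)} = -96$ ($A{\left(M,n \right)} = 3 \left(8 - 40\right) = 3 \left(-32\right) = -96$)
$\frac{-16432 + 32569}{-22126 + A{\left(-193,163 \right)}} = \frac{-16432 + 32569}{-22126 - 96} = \frac{16137}{-22222} = 16137 \left(- \frac{1}{22222}\right) = - \frac{16137}{22222}$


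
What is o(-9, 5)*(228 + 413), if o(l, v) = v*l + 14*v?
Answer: 16025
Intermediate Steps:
o(l, v) = 14*v + l*v (o(l, v) = l*v + 14*v = 14*v + l*v)
o(-9, 5)*(228 + 413) = (5*(14 - 9))*(228 + 413) = (5*5)*641 = 25*641 = 16025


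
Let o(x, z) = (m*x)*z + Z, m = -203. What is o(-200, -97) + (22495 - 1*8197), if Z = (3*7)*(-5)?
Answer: -3924007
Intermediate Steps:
Z = -105 (Z = 21*(-5) = -105)
o(x, z) = -105 - 203*x*z (o(x, z) = (-203*x)*z - 105 = -203*x*z - 105 = -105 - 203*x*z)
o(-200, -97) + (22495 - 1*8197) = (-105 - 203*(-200)*(-97)) + (22495 - 1*8197) = (-105 - 3938200) + (22495 - 8197) = -3938305 + 14298 = -3924007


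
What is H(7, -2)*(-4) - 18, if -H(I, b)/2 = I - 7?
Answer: -18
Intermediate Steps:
H(I, b) = 14 - 2*I (H(I, b) = -2*(I - 7) = -2*(-7 + I) = 14 - 2*I)
H(7, -2)*(-4) - 18 = (14 - 2*7)*(-4) - 18 = (14 - 14)*(-4) - 18 = 0*(-4) - 18 = 0 - 18 = -18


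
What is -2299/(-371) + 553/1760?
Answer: 4251403/652960 ≈ 6.5110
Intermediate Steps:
-2299/(-371) + 553/1760 = -2299*(-1/371) + 553*(1/1760) = 2299/371 + 553/1760 = 4251403/652960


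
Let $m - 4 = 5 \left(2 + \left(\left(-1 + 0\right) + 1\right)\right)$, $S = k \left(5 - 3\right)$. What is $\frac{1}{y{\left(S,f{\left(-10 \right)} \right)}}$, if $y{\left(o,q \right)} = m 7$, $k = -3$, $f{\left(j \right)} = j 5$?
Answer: $\frac{1}{98} \approx 0.010204$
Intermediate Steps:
$f{\left(j \right)} = 5 j$
$S = -6$ ($S = - 3 \left(5 - 3\right) = \left(-3\right) 2 = -6$)
$m = 14$ ($m = 4 + 5 \left(2 + \left(\left(-1 + 0\right) + 1\right)\right) = 4 + 5 \left(2 + \left(-1 + 1\right)\right) = 4 + 5 \left(2 + 0\right) = 4 + 5 \cdot 2 = 4 + 10 = 14$)
$y{\left(o,q \right)} = 98$ ($y{\left(o,q \right)} = 14 \cdot 7 = 98$)
$\frac{1}{y{\left(S,f{\left(-10 \right)} \right)}} = \frac{1}{98}$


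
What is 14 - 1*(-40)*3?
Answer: 134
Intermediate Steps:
14 - 1*(-40)*3 = 14 + 40*3 = 14 + 120 = 134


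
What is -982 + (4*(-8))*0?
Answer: -982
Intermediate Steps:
-982 + (4*(-8))*0 = -982 - 32*0 = -982 + 0 = -982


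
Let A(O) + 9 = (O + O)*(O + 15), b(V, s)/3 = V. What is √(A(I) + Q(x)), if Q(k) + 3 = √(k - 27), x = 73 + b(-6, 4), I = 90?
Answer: √(18888 + 2*√7) ≈ 137.45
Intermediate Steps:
b(V, s) = 3*V
A(O) = -9 + 2*O*(15 + O) (A(O) = -9 + (O + O)*(O + 15) = -9 + (2*O)*(15 + O) = -9 + 2*O*(15 + O))
x = 55 (x = 73 + 3*(-6) = 73 - 18 = 55)
Q(k) = -3 + √(-27 + k) (Q(k) = -3 + √(k - 27) = -3 + √(-27 + k))
√(A(I) + Q(x)) = √((-9 + 2*90² + 30*90) + (-3 + √(-27 + 55))) = √((-9 + 2*8100 + 2700) + (-3 + √28)) = √((-9 + 16200 + 2700) + (-3 + 2*√7)) = √(18891 + (-3 + 2*√7)) = √(18888 + 2*√7)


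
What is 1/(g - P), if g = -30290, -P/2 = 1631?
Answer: -1/27028 ≈ -3.6999e-5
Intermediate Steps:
P = -3262 (P = -2*1631 = -3262)
1/(g - P) = 1/(-30290 - 1*(-3262)) = 1/(-30290 + 3262) = 1/(-27028) = -1/27028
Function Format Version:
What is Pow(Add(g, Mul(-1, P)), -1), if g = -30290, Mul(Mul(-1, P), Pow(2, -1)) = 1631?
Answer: Rational(-1, 27028) ≈ -3.6999e-5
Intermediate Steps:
P = -3262 (P = Mul(-2, 1631) = -3262)
Pow(Add(g, Mul(-1, P)), -1) = Pow(Add(-30290, Mul(-1, -3262)), -1) = Pow(Add(-30290, 3262), -1) = Pow(-27028, -1) = Rational(-1, 27028)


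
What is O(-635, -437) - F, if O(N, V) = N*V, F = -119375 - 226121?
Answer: 622991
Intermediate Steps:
F = -345496
O(-635, -437) - F = -635*(-437) - 1*(-345496) = 277495 + 345496 = 622991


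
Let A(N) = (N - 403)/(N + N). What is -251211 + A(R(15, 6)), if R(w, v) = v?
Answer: -3014929/12 ≈ -2.5124e+5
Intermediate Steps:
A(N) = (-403 + N)/(2*N) (A(N) = (-403 + N)/((2*N)) = (-403 + N)*(1/(2*N)) = (-403 + N)/(2*N))
-251211 + A(R(15, 6)) = -251211 + (½)*(-403 + 6)/6 = -251211 + (½)*(⅙)*(-397) = -251211 - 397/12 = -3014929/12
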